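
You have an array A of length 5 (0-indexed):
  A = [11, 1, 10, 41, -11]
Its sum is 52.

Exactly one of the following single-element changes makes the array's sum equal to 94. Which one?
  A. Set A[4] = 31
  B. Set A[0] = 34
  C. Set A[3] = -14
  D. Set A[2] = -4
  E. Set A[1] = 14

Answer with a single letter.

Option A: A[4] -11->31, delta=42, new_sum=52+(42)=94 <-- matches target
Option B: A[0] 11->34, delta=23, new_sum=52+(23)=75
Option C: A[3] 41->-14, delta=-55, new_sum=52+(-55)=-3
Option D: A[2] 10->-4, delta=-14, new_sum=52+(-14)=38
Option E: A[1] 1->14, delta=13, new_sum=52+(13)=65

Answer: A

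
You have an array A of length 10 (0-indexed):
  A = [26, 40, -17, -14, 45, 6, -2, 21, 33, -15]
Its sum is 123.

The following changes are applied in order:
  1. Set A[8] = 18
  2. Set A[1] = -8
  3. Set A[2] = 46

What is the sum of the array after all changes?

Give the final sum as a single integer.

Answer: 123

Derivation:
Initial sum: 123
Change 1: A[8] 33 -> 18, delta = -15, sum = 108
Change 2: A[1] 40 -> -8, delta = -48, sum = 60
Change 3: A[2] -17 -> 46, delta = 63, sum = 123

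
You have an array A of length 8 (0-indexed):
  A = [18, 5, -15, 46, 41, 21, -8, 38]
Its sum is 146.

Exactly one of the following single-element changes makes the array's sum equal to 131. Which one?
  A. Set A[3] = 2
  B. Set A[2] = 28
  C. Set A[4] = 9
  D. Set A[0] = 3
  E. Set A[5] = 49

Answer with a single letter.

Option A: A[3] 46->2, delta=-44, new_sum=146+(-44)=102
Option B: A[2] -15->28, delta=43, new_sum=146+(43)=189
Option C: A[4] 41->9, delta=-32, new_sum=146+(-32)=114
Option D: A[0] 18->3, delta=-15, new_sum=146+(-15)=131 <-- matches target
Option E: A[5] 21->49, delta=28, new_sum=146+(28)=174

Answer: D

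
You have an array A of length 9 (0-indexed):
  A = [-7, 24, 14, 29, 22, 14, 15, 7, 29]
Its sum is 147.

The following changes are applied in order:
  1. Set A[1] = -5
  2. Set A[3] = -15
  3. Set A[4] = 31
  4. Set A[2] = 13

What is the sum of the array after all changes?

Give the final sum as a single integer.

Answer: 82

Derivation:
Initial sum: 147
Change 1: A[1] 24 -> -5, delta = -29, sum = 118
Change 2: A[3] 29 -> -15, delta = -44, sum = 74
Change 3: A[4] 22 -> 31, delta = 9, sum = 83
Change 4: A[2] 14 -> 13, delta = -1, sum = 82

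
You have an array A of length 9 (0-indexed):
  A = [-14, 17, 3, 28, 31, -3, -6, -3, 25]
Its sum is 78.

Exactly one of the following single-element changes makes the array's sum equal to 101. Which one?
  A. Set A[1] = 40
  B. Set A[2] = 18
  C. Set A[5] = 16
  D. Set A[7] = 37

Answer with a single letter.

Option A: A[1] 17->40, delta=23, new_sum=78+(23)=101 <-- matches target
Option B: A[2] 3->18, delta=15, new_sum=78+(15)=93
Option C: A[5] -3->16, delta=19, new_sum=78+(19)=97
Option D: A[7] -3->37, delta=40, new_sum=78+(40)=118

Answer: A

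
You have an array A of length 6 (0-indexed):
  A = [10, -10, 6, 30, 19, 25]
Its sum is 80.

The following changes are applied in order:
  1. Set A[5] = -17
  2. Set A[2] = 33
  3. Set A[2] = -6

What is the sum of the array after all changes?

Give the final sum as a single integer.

Initial sum: 80
Change 1: A[5] 25 -> -17, delta = -42, sum = 38
Change 2: A[2] 6 -> 33, delta = 27, sum = 65
Change 3: A[2] 33 -> -6, delta = -39, sum = 26

Answer: 26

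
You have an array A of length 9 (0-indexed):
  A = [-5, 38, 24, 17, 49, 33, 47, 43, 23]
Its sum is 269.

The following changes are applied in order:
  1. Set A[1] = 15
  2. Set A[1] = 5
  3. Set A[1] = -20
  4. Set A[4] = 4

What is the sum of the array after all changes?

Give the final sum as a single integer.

Initial sum: 269
Change 1: A[1] 38 -> 15, delta = -23, sum = 246
Change 2: A[1] 15 -> 5, delta = -10, sum = 236
Change 3: A[1] 5 -> -20, delta = -25, sum = 211
Change 4: A[4] 49 -> 4, delta = -45, sum = 166

Answer: 166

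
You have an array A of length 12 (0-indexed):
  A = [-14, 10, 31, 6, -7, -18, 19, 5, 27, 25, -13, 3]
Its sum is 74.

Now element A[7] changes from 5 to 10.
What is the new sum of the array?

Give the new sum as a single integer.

Old value at index 7: 5
New value at index 7: 10
Delta = 10 - 5 = 5
New sum = old_sum + delta = 74 + (5) = 79

Answer: 79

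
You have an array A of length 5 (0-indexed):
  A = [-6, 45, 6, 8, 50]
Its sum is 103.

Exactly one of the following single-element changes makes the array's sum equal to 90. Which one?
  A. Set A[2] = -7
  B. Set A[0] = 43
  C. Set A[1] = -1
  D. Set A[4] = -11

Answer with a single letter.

Answer: A

Derivation:
Option A: A[2] 6->-7, delta=-13, new_sum=103+(-13)=90 <-- matches target
Option B: A[0] -6->43, delta=49, new_sum=103+(49)=152
Option C: A[1] 45->-1, delta=-46, new_sum=103+(-46)=57
Option D: A[4] 50->-11, delta=-61, new_sum=103+(-61)=42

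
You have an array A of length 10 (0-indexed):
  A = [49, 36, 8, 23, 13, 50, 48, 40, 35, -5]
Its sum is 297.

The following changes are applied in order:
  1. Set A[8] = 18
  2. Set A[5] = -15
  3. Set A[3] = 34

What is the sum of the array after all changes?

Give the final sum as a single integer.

Initial sum: 297
Change 1: A[8] 35 -> 18, delta = -17, sum = 280
Change 2: A[5] 50 -> -15, delta = -65, sum = 215
Change 3: A[3] 23 -> 34, delta = 11, sum = 226

Answer: 226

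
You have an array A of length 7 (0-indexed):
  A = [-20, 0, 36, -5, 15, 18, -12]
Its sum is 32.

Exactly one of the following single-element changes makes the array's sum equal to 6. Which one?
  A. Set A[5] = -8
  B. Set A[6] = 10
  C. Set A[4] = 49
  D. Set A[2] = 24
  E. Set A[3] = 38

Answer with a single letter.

Answer: A

Derivation:
Option A: A[5] 18->-8, delta=-26, new_sum=32+(-26)=6 <-- matches target
Option B: A[6] -12->10, delta=22, new_sum=32+(22)=54
Option C: A[4] 15->49, delta=34, new_sum=32+(34)=66
Option D: A[2] 36->24, delta=-12, new_sum=32+(-12)=20
Option E: A[3] -5->38, delta=43, new_sum=32+(43)=75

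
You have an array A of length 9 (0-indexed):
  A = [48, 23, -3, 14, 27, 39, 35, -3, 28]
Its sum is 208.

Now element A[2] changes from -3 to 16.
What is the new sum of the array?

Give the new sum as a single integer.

Answer: 227

Derivation:
Old value at index 2: -3
New value at index 2: 16
Delta = 16 - -3 = 19
New sum = old_sum + delta = 208 + (19) = 227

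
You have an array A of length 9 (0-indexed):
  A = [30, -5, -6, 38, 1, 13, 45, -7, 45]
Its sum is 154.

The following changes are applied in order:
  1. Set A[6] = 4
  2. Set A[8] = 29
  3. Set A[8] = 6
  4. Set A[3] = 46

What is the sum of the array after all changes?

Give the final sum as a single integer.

Answer: 82

Derivation:
Initial sum: 154
Change 1: A[6] 45 -> 4, delta = -41, sum = 113
Change 2: A[8] 45 -> 29, delta = -16, sum = 97
Change 3: A[8] 29 -> 6, delta = -23, sum = 74
Change 4: A[3] 38 -> 46, delta = 8, sum = 82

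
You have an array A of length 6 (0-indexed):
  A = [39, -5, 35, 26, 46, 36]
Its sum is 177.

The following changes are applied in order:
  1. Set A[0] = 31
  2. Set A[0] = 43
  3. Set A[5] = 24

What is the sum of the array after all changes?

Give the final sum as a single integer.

Answer: 169

Derivation:
Initial sum: 177
Change 1: A[0] 39 -> 31, delta = -8, sum = 169
Change 2: A[0] 31 -> 43, delta = 12, sum = 181
Change 3: A[5] 36 -> 24, delta = -12, sum = 169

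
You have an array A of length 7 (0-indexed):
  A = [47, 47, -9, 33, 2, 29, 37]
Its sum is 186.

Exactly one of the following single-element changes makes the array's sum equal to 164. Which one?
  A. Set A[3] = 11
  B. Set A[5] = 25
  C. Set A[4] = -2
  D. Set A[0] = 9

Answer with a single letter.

Answer: A

Derivation:
Option A: A[3] 33->11, delta=-22, new_sum=186+(-22)=164 <-- matches target
Option B: A[5] 29->25, delta=-4, new_sum=186+(-4)=182
Option C: A[4] 2->-2, delta=-4, new_sum=186+(-4)=182
Option D: A[0] 47->9, delta=-38, new_sum=186+(-38)=148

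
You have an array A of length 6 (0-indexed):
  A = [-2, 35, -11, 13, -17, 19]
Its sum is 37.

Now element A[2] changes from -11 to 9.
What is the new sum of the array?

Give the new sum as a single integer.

Answer: 57

Derivation:
Old value at index 2: -11
New value at index 2: 9
Delta = 9 - -11 = 20
New sum = old_sum + delta = 37 + (20) = 57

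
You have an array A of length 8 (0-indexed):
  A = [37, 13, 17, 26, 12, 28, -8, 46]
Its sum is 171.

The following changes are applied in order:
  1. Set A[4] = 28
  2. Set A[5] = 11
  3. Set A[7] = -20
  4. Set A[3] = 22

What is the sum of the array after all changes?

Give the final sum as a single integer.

Answer: 100

Derivation:
Initial sum: 171
Change 1: A[4] 12 -> 28, delta = 16, sum = 187
Change 2: A[5] 28 -> 11, delta = -17, sum = 170
Change 3: A[7] 46 -> -20, delta = -66, sum = 104
Change 4: A[3] 26 -> 22, delta = -4, sum = 100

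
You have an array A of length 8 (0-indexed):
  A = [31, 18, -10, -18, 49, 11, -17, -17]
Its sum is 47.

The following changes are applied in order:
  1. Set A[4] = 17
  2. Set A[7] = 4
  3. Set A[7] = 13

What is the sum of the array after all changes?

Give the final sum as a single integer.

Answer: 45

Derivation:
Initial sum: 47
Change 1: A[4] 49 -> 17, delta = -32, sum = 15
Change 2: A[7] -17 -> 4, delta = 21, sum = 36
Change 3: A[7] 4 -> 13, delta = 9, sum = 45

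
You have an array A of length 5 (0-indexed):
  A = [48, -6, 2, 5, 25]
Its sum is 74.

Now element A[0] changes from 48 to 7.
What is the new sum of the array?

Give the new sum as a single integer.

Old value at index 0: 48
New value at index 0: 7
Delta = 7 - 48 = -41
New sum = old_sum + delta = 74 + (-41) = 33

Answer: 33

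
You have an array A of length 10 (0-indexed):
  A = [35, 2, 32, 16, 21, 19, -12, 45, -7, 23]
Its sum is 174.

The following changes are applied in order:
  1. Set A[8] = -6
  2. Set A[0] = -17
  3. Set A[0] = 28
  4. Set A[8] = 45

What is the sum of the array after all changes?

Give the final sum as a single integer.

Initial sum: 174
Change 1: A[8] -7 -> -6, delta = 1, sum = 175
Change 2: A[0] 35 -> -17, delta = -52, sum = 123
Change 3: A[0] -17 -> 28, delta = 45, sum = 168
Change 4: A[8] -6 -> 45, delta = 51, sum = 219

Answer: 219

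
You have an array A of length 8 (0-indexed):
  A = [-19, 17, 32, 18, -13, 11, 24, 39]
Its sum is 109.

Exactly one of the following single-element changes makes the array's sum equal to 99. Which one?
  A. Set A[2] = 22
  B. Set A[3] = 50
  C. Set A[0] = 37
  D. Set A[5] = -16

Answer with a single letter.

Option A: A[2] 32->22, delta=-10, new_sum=109+(-10)=99 <-- matches target
Option B: A[3] 18->50, delta=32, new_sum=109+(32)=141
Option C: A[0] -19->37, delta=56, new_sum=109+(56)=165
Option D: A[5] 11->-16, delta=-27, new_sum=109+(-27)=82

Answer: A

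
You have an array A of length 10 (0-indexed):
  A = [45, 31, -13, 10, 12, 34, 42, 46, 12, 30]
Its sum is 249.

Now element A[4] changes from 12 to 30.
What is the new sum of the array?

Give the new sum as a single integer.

Old value at index 4: 12
New value at index 4: 30
Delta = 30 - 12 = 18
New sum = old_sum + delta = 249 + (18) = 267

Answer: 267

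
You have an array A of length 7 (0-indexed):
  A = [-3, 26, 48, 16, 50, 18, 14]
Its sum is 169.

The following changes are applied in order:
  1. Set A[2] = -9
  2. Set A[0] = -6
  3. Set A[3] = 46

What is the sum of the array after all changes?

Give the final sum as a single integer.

Answer: 139

Derivation:
Initial sum: 169
Change 1: A[2] 48 -> -9, delta = -57, sum = 112
Change 2: A[0] -3 -> -6, delta = -3, sum = 109
Change 3: A[3] 16 -> 46, delta = 30, sum = 139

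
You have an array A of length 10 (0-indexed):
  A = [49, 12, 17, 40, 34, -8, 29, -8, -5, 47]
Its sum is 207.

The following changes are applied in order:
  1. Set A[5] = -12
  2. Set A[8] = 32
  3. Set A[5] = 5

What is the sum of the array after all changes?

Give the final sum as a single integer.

Initial sum: 207
Change 1: A[5] -8 -> -12, delta = -4, sum = 203
Change 2: A[8] -5 -> 32, delta = 37, sum = 240
Change 3: A[5] -12 -> 5, delta = 17, sum = 257

Answer: 257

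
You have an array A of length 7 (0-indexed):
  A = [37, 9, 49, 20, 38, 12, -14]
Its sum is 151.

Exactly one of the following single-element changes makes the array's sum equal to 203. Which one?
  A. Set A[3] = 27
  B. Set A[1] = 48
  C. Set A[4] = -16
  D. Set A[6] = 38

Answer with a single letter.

Option A: A[3] 20->27, delta=7, new_sum=151+(7)=158
Option B: A[1] 9->48, delta=39, new_sum=151+(39)=190
Option C: A[4] 38->-16, delta=-54, new_sum=151+(-54)=97
Option D: A[6] -14->38, delta=52, new_sum=151+(52)=203 <-- matches target

Answer: D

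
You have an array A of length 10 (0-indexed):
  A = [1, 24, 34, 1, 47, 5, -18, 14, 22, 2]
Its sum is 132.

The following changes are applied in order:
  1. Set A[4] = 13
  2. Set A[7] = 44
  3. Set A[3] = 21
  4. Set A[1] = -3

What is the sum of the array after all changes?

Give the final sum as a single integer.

Initial sum: 132
Change 1: A[4] 47 -> 13, delta = -34, sum = 98
Change 2: A[7] 14 -> 44, delta = 30, sum = 128
Change 3: A[3] 1 -> 21, delta = 20, sum = 148
Change 4: A[1] 24 -> -3, delta = -27, sum = 121

Answer: 121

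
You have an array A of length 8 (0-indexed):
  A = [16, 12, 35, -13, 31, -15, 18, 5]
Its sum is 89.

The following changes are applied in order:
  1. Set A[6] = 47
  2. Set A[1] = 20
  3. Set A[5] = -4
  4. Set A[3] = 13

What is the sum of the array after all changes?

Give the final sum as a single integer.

Answer: 163

Derivation:
Initial sum: 89
Change 1: A[6] 18 -> 47, delta = 29, sum = 118
Change 2: A[1] 12 -> 20, delta = 8, sum = 126
Change 3: A[5] -15 -> -4, delta = 11, sum = 137
Change 4: A[3] -13 -> 13, delta = 26, sum = 163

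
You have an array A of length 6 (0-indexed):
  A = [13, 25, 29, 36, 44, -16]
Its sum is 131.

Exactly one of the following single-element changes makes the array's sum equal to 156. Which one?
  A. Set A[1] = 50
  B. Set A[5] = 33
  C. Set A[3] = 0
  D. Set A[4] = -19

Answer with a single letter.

Answer: A

Derivation:
Option A: A[1] 25->50, delta=25, new_sum=131+(25)=156 <-- matches target
Option B: A[5] -16->33, delta=49, new_sum=131+(49)=180
Option C: A[3] 36->0, delta=-36, new_sum=131+(-36)=95
Option D: A[4] 44->-19, delta=-63, new_sum=131+(-63)=68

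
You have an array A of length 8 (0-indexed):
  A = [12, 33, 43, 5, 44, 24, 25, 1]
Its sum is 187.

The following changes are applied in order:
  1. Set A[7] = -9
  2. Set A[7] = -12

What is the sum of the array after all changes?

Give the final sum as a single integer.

Initial sum: 187
Change 1: A[7] 1 -> -9, delta = -10, sum = 177
Change 2: A[7] -9 -> -12, delta = -3, sum = 174

Answer: 174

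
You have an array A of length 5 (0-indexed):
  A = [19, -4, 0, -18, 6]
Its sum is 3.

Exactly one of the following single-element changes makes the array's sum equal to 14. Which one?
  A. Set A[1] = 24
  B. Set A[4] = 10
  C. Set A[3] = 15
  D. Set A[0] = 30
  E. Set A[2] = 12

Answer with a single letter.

Option A: A[1] -4->24, delta=28, new_sum=3+(28)=31
Option B: A[4] 6->10, delta=4, new_sum=3+(4)=7
Option C: A[3] -18->15, delta=33, new_sum=3+(33)=36
Option D: A[0] 19->30, delta=11, new_sum=3+(11)=14 <-- matches target
Option E: A[2] 0->12, delta=12, new_sum=3+(12)=15

Answer: D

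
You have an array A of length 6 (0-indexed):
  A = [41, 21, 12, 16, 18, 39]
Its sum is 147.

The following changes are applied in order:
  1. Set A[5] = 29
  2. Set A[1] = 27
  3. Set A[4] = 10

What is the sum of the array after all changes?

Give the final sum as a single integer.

Initial sum: 147
Change 1: A[5] 39 -> 29, delta = -10, sum = 137
Change 2: A[1] 21 -> 27, delta = 6, sum = 143
Change 3: A[4] 18 -> 10, delta = -8, sum = 135

Answer: 135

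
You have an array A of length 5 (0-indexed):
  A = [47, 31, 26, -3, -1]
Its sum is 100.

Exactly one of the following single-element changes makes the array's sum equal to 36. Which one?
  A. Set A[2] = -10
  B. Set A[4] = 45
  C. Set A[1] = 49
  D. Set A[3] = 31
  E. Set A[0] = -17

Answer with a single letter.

Option A: A[2] 26->-10, delta=-36, new_sum=100+(-36)=64
Option B: A[4] -1->45, delta=46, new_sum=100+(46)=146
Option C: A[1] 31->49, delta=18, new_sum=100+(18)=118
Option D: A[3] -3->31, delta=34, new_sum=100+(34)=134
Option E: A[0] 47->-17, delta=-64, new_sum=100+(-64)=36 <-- matches target

Answer: E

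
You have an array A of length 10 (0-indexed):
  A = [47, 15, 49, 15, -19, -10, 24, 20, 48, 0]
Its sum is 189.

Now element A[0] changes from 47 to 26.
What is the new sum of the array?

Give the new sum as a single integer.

Old value at index 0: 47
New value at index 0: 26
Delta = 26 - 47 = -21
New sum = old_sum + delta = 189 + (-21) = 168

Answer: 168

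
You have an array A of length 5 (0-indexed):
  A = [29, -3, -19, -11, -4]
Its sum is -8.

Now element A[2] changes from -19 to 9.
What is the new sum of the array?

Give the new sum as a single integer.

Old value at index 2: -19
New value at index 2: 9
Delta = 9 - -19 = 28
New sum = old_sum + delta = -8 + (28) = 20

Answer: 20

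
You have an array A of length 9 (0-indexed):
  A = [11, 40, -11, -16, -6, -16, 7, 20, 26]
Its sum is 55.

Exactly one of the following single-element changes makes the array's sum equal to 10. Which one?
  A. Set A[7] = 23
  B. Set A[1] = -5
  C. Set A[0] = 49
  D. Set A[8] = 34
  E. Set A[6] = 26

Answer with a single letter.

Option A: A[7] 20->23, delta=3, new_sum=55+(3)=58
Option B: A[1] 40->-5, delta=-45, new_sum=55+(-45)=10 <-- matches target
Option C: A[0] 11->49, delta=38, new_sum=55+(38)=93
Option D: A[8] 26->34, delta=8, new_sum=55+(8)=63
Option E: A[6] 7->26, delta=19, new_sum=55+(19)=74

Answer: B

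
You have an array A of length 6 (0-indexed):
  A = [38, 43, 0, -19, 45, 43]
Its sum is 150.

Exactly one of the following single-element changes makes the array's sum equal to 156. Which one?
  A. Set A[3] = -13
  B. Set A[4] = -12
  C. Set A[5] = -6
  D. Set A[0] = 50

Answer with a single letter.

Answer: A

Derivation:
Option A: A[3] -19->-13, delta=6, new_sum=150+(6)=156 <-- matches target
Option B: A[4] 45->-12, delta=-57, new_sum=150+(-57)=93
Option C: A[5] 43->-6, delta=-49, new_sum=150+(-49)=101
Option D: A[0] 38->50, delta=12, new_sum=150+(12)=162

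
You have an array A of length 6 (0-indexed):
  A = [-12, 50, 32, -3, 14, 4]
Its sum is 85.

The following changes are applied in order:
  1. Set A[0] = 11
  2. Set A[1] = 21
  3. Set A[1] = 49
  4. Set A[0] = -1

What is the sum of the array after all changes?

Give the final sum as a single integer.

Initial sum: 85
Change 1: A[0] -12 -> 11, delta = 23, sum = 108
Change 2: A[1] 50 -> 21, delta = -29, sum = 79
Change 3: A[1] 21 -> 49, delta = 28, sum = 107
Change 4: A[0] 11 -> -1, delta = -12, sum = 95

Answer: 95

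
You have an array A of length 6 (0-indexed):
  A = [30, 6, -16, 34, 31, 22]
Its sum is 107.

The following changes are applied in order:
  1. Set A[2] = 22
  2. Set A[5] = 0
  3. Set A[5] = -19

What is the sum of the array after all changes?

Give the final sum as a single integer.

Answer: 104

Derivation:
Initial sum: 107
Change 1: A[2] -16 -> 22, delta = 38, sum = 145
Change 2: A[5] 22 -> 0, delta = -22, sum = 123
Change 3: A[5] 0 -> -19, delta = -19, sum = 104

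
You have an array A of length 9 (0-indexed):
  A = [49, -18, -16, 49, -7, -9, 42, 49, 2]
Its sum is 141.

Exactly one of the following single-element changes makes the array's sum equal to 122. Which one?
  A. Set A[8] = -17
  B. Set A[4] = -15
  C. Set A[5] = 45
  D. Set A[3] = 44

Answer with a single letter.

Answer: A

Derivation:
Option A: A[8] 2->-17, delta=-19, new_sum=141+(-19)=122 <-- matches target
Option B: A[4] -7->-15, delta=-8, new_sum=141+(-8)=133
Option C: A[5] -9->45, delta=54, new_sum=141+(54)=195
Option D: A[3] 49->44, delta=-5, new_sum=141+(-5)=136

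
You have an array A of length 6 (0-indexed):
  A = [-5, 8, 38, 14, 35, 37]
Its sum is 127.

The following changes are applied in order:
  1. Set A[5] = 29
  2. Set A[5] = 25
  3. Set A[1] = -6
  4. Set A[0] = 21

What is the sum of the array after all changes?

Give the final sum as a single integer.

Answer: 127

Derivation:
Initial sum: 127
Change 1: A[5] 37 -> 29, delta = -8, sum = 119
Change 2: A[5] 29 -> 25, delta = -4, sum = 115
Change 3: A[1] 8 -> -6, delta = -14, sum = 101
Change 4: A[0] -5 -> 21, delta = 26, sum = 127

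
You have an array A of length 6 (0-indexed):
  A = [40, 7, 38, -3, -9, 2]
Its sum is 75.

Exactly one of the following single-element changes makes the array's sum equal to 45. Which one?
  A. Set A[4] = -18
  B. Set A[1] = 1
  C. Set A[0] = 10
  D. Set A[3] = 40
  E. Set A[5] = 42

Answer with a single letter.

Answer: C

Derivation:
Option A: A[4] -9->-18, delta=-9, new_sum=75+(-9)=66
Option B: A[1] 7->1, delta=-6, new_sum=75+(-6)=69
Option C: A[0] 40->10, delta=-30, new_sum=75+(-30)=45 <-- matches target
Option D: A[3] -3->40, delta=43, new_sum=75+(43)=118
Option E: A[5] 2->42, delta=40, new_sum=75+(40)=115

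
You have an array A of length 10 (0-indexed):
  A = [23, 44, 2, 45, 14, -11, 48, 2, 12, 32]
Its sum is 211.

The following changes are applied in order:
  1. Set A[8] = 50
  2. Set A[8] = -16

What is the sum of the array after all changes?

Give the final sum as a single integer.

Answer: 183

Derivation:
Initial sum: 211
Change 1: A[8] 12 -> 50, delta = 38, sum = 249
Change 2: A[8] 50 -> -16, delta = -66, sum = 183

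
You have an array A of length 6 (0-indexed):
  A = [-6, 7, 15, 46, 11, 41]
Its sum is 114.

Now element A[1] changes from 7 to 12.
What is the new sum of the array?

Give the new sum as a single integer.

Answer: 119

Derivation:
Old value at index 1: 7
New value at index 1: 12
Delta = 12 - 7 = 5
New sum = old_sum + delta = 114 + (5) = 119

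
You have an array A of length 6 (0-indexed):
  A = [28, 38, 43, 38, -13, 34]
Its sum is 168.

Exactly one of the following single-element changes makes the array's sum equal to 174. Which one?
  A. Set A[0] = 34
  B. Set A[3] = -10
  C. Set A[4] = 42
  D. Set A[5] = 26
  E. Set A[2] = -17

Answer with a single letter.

Answer: A

Derivation:
Option A: A[0] 28->34, delta=6, new_sum=168+(6)=174 <-- matches target
Option B: A[3] 38->-10, delta=-48, new_sum=168+(-48)=120
Option C: A[4] -13->42, delta=55, new_sum=168+(55)=223
Option D: A[5] 34->26, delta=-8, new_sum=168+(-8)=160
Option E: A[2] 43->-17, delta=-60, new_sum=168+(-60)=108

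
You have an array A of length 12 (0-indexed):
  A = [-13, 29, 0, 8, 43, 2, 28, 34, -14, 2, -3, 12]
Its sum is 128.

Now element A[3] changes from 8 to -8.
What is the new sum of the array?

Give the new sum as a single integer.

Old value at index 3: 8
New value at index 3: -8
Delta = -8 - 8 = -16
New sum = old_sum + delta = 128 + (-16) = 112

Answer: 112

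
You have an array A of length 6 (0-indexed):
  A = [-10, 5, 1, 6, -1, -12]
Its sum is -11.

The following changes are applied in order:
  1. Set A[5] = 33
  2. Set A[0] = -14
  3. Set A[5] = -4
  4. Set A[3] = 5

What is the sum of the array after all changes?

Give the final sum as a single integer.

Initial sum: -11
Change 1: A[5] -12 -> 33, delta = 45, sum = 34
Change 2: A[0] -10 -> -14, delta = -4, sum = 30
Change 3: A[5] 33 -> -4, delta = -37, sum = -7
Change 4: A[3] 6 -> 5, delta = -1, sum = -8

Answer: -8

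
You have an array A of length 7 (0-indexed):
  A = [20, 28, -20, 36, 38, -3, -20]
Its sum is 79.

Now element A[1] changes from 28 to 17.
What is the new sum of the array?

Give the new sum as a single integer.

Old value at index 1: 28
New value at index 1: 17
Delta = 17 - 28 = -11
New sum = old_sum + delta = 79 + (-11) = 68

Answer: 68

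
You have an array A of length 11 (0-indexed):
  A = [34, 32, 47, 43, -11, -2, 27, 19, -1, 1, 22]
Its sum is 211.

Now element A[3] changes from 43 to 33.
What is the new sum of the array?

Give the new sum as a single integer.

Old value at index 3: 43
New value at index 3: 33
Delta = 33 - 43 = -10
New sum = old_sum + delta = 211 + (-10) = 201

Answer: 201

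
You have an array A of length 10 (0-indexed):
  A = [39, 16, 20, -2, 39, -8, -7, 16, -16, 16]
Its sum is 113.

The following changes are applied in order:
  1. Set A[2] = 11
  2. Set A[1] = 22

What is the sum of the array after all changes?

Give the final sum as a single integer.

Initial sum: 113
Change 1: A[2] 20 -> 11, delta = -9, sum = 104
Change 2: A[1] 16 -> 22, delta = 6, sum = 110

Answer: 110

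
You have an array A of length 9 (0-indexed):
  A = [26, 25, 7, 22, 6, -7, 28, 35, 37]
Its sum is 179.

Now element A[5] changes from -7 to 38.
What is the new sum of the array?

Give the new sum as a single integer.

Answer: 224

Derivation:
Old value at index 5: -7
New value at index 5: 38
Delta = 38 - -7 = 45
New sum = old_sum + delta = 179 + (45) = 224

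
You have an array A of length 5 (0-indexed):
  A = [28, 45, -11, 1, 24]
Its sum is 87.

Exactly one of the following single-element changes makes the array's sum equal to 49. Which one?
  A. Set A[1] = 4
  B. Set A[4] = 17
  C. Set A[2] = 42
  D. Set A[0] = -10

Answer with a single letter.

Option A: A[1] 45->4, delta=-41, new_sum=87+(-41)=46
Option B: A[4] 24->17, delta=-7, new_sum=87+(-7)=80
Option C: A[2] -11->42, delta=53, new_sum=87+(53)=140
Option D: A[0] 28->-10, delta=-38, new_sum=87+(-38)=49 <-- matches target

Answer: D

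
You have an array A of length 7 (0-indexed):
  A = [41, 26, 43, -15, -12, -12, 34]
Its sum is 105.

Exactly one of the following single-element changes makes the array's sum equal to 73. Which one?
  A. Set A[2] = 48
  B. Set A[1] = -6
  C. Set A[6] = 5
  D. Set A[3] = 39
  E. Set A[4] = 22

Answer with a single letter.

Option A: A[2] 43->48, delta=5, new_sum=105+(5)=110
Option B: A[1] 26->-6, delta=-32, new_sum=105+(-32)=73 <-- matches target
Option C: A[6] 34->5, delta=-29, new_sum=105+(-29)=76
Option D: A[3] -15->39, delta=54, new_sum=105+(54)=159
Option E: A[4] -12->22, delta=34, new_sum=105+(34)=139

Answer: B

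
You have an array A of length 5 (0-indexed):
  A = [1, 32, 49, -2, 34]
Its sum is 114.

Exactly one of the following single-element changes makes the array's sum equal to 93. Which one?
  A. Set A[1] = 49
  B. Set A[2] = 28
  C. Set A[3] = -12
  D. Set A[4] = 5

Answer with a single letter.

Answer: B

Derivation:
Option A: A[1] 32->49, delta=17, new_sum=114+(17)=131
Option B: A[2] 49->28, delta=-21, new_sum=114+(-21)=93 <-- matches target
Option C: A[3] -2->-12, delta=-10, new_sum=114+(-10)=104
Option D: A[4] 34->5, delta=-29, new_sum=114+(-29)=85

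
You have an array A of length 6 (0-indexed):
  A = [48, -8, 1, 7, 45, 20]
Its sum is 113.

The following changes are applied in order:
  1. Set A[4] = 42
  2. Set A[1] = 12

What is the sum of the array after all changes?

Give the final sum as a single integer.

Initial sum: 113
Change 1: A[4] 45 -> 42, delta = -3, sum = 110
Change 2: A[1] -8 -> 12, delta = 20, sum = 130

Answer: 130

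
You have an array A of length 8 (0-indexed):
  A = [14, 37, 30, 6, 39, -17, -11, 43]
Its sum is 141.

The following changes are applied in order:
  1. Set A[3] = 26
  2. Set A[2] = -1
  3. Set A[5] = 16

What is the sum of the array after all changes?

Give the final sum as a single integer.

Answer: 163

Derivation:
Initial sum: 141
Change 1: A[3] 6 -> 26, delta = 20, sum = 161
Change 2: A[2] 30 -> -1, delta = -31, sum = 130
Change 3: A[5] -17 -> 16, delta = 33, sum = 163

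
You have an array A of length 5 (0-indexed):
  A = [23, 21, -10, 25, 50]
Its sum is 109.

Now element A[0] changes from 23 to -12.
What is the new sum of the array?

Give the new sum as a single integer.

Old value at index 0: 23
New value at index 0: -12
Delta = -12 - 23 = -35
New sum = old_sum + delta = 109 + (-35) = 74

Answer: 74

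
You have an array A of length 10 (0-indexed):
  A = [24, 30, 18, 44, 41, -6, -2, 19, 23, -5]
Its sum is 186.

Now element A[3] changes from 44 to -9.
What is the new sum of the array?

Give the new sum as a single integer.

Old value at index 3: 44
New value at index 3: -9
Delta = -9 - 44 = -53
New sum = old_sum + delta = 186 + (-53) = 133

Answer: 133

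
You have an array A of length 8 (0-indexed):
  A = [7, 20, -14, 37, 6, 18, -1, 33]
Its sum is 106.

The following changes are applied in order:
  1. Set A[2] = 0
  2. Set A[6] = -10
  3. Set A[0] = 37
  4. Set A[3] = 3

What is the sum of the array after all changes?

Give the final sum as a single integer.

Initial sum: 106
Change 1: A[2] -14 -> 0, delta = 14, sum = 120
Change 2: A[6] -1 -> -10, delta = -9, sum = 111
Change 3: A[0] 7 -> 37, delta = 30, sum = 141
Change 4: A[3] 37 -> 3, delta = -34, sum = 107

Answer: 107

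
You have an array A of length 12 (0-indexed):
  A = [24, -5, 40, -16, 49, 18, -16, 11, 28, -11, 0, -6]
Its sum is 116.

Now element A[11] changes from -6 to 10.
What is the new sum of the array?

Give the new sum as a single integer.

Answer: 132

Derivation:
Old value at index 11: -6
New value at index 11: 10
Delta = 10 - -6 = 16
New sum = old_sum + delta = 116 + (16) = 132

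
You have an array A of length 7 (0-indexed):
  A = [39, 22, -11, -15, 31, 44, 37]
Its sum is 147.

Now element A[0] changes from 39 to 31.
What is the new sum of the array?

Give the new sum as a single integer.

Old value at index 0: 39
New value at index 0: 31
Delta = 31 - 39 = -8
New sum = old_sum + delta = 147 + (-8) = 139

Answer: 139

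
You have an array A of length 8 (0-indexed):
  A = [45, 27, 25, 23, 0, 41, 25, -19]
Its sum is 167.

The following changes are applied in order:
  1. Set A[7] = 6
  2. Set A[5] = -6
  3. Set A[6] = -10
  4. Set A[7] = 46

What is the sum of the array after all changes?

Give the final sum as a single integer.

Answer: 150

Derivation:
Initial sum: 167
Change 1: A[7] -19 -> 6, delta = 25, sum = 192
Change 2: A[5] 41 -> -6, delta = -47, sum = 145
Change 3: A[6] 25 -> -10, delta = -35, sum = 110
Change 4: A[7] 6 -> 46, delta = 40, sum = 150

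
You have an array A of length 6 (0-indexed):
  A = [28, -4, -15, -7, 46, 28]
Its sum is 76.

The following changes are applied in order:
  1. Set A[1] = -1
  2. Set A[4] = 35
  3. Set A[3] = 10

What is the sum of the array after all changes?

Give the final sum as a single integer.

Answer: 85

Derivation:
Initial sum: 76
Change 1: A[1] -4 -> -1, delta = 3, sum = 79
Change 2: A[4] 46 -> 35, delta = -11, sum = 68
Change 3: A[3] -7 -> 10, delta = 17, sum = 85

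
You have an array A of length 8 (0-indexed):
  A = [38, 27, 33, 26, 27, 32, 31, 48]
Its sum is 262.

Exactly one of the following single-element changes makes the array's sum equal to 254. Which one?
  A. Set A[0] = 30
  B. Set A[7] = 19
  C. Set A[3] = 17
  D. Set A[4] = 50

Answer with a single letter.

Answer: A

Derivation:
Option A: A[0] 38->30, delta=-8, new_sum=262+(-8)=254 <-- matches target
Option B: A[7] 48->19, delta=-29, new_sum=262+(-29)=233
Option C: A[3] 26->17, delta=-9, new_sum=262+(-9)=253
Option D: A[4] 27->50, delta=23, new_sum=262+(23)=285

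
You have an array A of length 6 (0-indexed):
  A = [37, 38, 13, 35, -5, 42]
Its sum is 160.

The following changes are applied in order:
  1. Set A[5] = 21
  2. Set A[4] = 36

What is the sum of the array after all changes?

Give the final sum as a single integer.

Answer: 180

Derivation:
Initial sum: 160
Change 1: A[5] 42 -> 21, delta = -21, sum = 139
Change 2: A[4] -5 -> 36, delta = 41, sum = 180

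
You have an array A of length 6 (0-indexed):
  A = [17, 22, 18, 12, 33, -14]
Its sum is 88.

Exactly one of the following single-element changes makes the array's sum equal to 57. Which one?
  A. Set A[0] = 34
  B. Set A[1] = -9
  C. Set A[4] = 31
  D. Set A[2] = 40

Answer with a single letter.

Option A: A[0] 17->34, delta=17, new_sum=88+(17)=105
Option B: A[1] 22->-9, delta=-31, new_sum=88+(-31)=57 <-- matches target
Option C: A[4] 33->31, delta=-2, new_sum=88+(-2)=86
Option D: A[2] 18->40, delta=22, new_sum=88+(22)=110

Answer: B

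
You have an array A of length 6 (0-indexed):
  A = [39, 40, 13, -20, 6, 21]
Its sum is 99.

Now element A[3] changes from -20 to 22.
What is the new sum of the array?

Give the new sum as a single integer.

Old value at index 3: -20
New value at index 3: 22
Delta = 22 - -20 = 42
New sum = old_sum + delta = 99 + (42) = 141

Answer: 141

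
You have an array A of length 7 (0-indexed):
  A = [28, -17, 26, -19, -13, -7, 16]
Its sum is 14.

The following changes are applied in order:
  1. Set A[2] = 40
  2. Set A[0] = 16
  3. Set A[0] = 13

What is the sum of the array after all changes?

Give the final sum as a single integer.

Answer: 13

Derivation:
Initial sum: 14
Change 1: A[2] 26 -> 40, delta = 14, sum = 28
Change 2: A[0] 28 -> 16, delta = -12, sum = 16
Change 3: A[0] 16 -> 13, delta = -3, sum = 13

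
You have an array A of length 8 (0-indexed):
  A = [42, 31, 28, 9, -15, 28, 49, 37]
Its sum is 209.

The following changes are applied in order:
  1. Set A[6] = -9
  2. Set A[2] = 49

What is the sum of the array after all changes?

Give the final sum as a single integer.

Answer: 172

Derivation:
Initial sum: 209
Change 1: A[6] 49 -> -9, delta = -58, sum = 151
Change 2: A[2] 28 -> 49, delta = 21, sum = 172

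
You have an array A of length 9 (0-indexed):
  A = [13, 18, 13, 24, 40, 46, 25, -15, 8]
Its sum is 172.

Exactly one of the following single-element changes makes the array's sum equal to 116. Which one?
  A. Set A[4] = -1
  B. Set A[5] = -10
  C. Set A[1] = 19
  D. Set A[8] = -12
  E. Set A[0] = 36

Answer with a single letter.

Option A: A[4] 40->-1, delta=-41, new_sum=172+(-41)=131
Option B: A[5] 46->-10, delta=-56, new_sum=172+(-56)=116 <-- matches target
Option C: A[1] 18->19, delta=1, new_sum=172+(1)=173
Option D: A[8] 8->-12, delta=-20, new_sum=172+(-20)=152
Option E: A[0] 13->36, delta=23, new_sum=172+(23)=195

Answer: B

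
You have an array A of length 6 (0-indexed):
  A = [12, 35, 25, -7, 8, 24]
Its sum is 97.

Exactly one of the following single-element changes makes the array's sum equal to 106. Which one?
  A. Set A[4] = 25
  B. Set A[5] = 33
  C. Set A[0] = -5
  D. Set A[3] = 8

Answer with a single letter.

Answer: B

Derivation:
Option A: A[4] 8->25, delta=17, new_sum=97+(17)=114
Option B: A[5] 24->33, delta=9, new_sum=97+(9)=106 <-- matches target
Option C: A[0] 12->-5, delta=-17, new_sum=97+(-17)=80
Option D: A[3] -7->8, delta=15, new_sum=97+(15)=112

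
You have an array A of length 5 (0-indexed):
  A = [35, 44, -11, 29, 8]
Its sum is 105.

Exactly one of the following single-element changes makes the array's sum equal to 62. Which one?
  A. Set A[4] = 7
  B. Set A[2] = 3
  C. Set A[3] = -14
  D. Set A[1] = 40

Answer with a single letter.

Answer: C

Derivation:
Option A: A[4] 8->7, delta=-1, new_sum=105+(-1)=104
Option B: A[2] -11->3, delta=14, new_sum=105+(14)=119
Option C: A[3] 29->-14, delta=-43, new_sum=105+(-43)=62 <-- matches target
Option D: A[1] 44->40, delta=-4, new_sum=105+(-4)=101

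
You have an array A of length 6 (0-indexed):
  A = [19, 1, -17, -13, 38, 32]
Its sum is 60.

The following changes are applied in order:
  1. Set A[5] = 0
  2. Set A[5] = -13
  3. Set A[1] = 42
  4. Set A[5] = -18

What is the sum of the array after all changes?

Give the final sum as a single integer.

Answer: 51

Derivation:
Initial sum: 60
Change 1: A[5] 32 -> 0, delta = -32, sum = 28
Change 2: A[5] 0 -> -13, delta = -13, sum = 15
Change 3: A[1] 1 -> 42, delta = 41, sum = 56
Change 4: A[5] -13 -> -18, delta = -5, sum = 51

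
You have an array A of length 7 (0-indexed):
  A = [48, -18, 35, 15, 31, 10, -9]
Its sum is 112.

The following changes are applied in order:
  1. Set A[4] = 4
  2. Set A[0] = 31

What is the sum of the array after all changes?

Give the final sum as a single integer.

Answer: 68

Derivation:
Initial sum: 112
Change 1: A[4] 31 -> 4, delta = -27, sum = 85
Change 2: A[0] 48 -> 31, delta = -17, sum = 68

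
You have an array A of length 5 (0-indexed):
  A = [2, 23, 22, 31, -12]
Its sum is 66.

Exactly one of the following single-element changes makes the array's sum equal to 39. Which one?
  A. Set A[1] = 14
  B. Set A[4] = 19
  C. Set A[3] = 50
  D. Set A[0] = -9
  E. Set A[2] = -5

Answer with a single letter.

Option A: A[1] 23->14, delta=-9, new_sum=66+(-9)=57
Option B: A[4] -12->19, delta=31, new_sum=66+(31)=97
Option C: A[3] 31->50, delta=19, new_sum=66+(19)=85
Option D: A[0] 2->-9, delta=-11, new_sum=66+(-11)=55
Option E: A[2] 22->-5, delta=-27, new_sum=66+(-27)=39 <-- matches target

Answer: E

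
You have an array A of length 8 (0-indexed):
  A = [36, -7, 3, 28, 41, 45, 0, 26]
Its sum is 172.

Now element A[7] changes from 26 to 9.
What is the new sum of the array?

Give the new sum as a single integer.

Old value at index 7: 26
New value at index 7: 9
Delta = 9 - 26 = -17
New sum = old_sum + delta = 172 + (-17) = 155

Answer: 155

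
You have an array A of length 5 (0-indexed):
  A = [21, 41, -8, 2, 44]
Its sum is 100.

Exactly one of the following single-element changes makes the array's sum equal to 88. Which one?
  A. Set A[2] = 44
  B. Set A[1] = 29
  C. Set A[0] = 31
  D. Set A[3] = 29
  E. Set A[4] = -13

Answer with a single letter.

Answer: B

Derivation:
Option A: A[2] -8->44, delta=52, new_sum=100+(52)=152
Option B: A[1] 41->29, delta=-12, new_sum=100+(-12)=88 <-- matches target
Option C: A[0] 21->31, delta=10, new_sum=100+(10)=110
Option D: A[3] 2->29, delta=27, new_sum=100+(27)=127
Option E: A[4] 44->-13, delta=-57, new_sum=100+(-57)=43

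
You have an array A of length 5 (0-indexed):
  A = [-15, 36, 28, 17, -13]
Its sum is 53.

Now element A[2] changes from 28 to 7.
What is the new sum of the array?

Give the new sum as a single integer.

Answer: 32

Derivation:
Old value at index 2: 28
New value at index 2: 7
Delta = 7 - 28 = -21
New sum = old_sum + delta = 53 + (-21) = 32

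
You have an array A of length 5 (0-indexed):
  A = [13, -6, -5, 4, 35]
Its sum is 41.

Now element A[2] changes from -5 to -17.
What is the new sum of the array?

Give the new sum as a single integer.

Old value at index 2: -5
New value at index 2: -17
Delta = -17 - -5 = -12
New sum = old_sum + delta = 41 + (-12) = 29

Answer: 29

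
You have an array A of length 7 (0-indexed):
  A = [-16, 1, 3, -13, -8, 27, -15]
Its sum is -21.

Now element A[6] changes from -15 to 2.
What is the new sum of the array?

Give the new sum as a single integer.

Old value at index 6: -15
New value at index 6: 2
Delta = 2 - -15 = 17
New sum = old_sum + delta = -21 + (17) = -4

Answer: -4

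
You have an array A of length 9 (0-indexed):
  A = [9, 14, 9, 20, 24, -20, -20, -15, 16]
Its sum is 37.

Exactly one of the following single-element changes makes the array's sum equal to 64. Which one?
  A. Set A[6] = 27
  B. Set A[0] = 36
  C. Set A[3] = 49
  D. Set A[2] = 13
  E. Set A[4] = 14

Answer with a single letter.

Answer: B

Derivation:
Option A: A[6] -20->27, delta=47, new_sum=37+(47)=84
Option B: A[0] 9->36, delta=27, new_sum=37+(27)=64 <-- matches target
Option C: A[3] 20->49, delta=29, new_sum=37+(29)=66
Option D: A[2] 9->13, delta=4, new_sum=37+(4)=41
Option E: A[4] 24->14, delta=-10, new_sum=37+(-10)=27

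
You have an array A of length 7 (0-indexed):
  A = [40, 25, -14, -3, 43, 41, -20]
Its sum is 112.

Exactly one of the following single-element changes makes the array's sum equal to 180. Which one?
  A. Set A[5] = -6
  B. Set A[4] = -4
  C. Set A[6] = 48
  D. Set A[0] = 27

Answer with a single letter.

Answer: C

Derivation:
Option A: A[5] 41->-6, delta=-47, new_sum=112+(-47)=65
Option B: A[4] 43->-4, delta=-47, new_sum=112+(-47)=65
Option C: A[6] -20->48, delta=68, new_sum=112+(68)=180 <-- matches target
Option D: A[0] 40->27, delta=-13, new_sum=112+(-13)=99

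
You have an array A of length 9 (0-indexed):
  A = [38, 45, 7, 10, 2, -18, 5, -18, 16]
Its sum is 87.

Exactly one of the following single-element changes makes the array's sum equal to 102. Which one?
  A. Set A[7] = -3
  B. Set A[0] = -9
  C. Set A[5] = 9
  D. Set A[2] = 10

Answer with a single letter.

Option A: A[7] -18->-3, delta=15, new_sum=87+(15)=102 <-- matches target
Option B: A[0] 38->-9, delta=-47, new_sum=87+(-47)=40
Option C: A[5] -18->9, delta=27, new_sum=87+(27)=114
Option D: A[2] 7->10, delta=3, new_sum=87+(3)=90

Answer: A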